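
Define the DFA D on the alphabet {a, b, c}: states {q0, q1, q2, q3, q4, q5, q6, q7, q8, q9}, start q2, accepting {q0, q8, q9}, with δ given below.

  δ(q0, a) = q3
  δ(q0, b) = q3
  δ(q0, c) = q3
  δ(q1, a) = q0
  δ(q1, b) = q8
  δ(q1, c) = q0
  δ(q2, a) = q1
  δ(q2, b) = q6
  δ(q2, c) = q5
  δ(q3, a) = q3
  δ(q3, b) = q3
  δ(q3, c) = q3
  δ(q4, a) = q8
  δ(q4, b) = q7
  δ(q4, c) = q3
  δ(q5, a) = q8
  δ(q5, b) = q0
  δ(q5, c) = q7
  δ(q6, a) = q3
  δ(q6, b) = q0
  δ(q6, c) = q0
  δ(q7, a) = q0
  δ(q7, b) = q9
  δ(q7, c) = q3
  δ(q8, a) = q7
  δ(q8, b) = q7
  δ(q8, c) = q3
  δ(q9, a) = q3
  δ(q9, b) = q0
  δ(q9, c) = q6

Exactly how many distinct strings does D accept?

The useful subgraph on states {q0, q1, q2, q5, q6, q7, q8, q9} is acyclic, so L(D) is finite; the longest accepting path visits 7 useful states, giving maximum string length 6.
Counting accepting paths from q2 by length: 7 of length 2, 2 of length 3, 9 of length 4, 6 of length 5, 8 of length 6. Total 32.

32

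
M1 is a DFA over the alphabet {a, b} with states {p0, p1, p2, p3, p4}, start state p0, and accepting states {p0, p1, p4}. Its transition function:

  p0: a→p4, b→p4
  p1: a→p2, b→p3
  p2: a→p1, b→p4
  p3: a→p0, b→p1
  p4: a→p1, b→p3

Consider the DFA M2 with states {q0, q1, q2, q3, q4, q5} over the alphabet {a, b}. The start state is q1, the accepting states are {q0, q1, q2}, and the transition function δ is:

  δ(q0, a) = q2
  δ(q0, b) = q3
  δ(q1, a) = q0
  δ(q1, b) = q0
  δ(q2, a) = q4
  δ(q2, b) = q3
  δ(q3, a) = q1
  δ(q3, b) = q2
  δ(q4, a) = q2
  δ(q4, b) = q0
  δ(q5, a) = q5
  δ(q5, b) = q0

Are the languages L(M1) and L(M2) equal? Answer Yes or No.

Yes

Exploring the product automaton M1 × M2 from the start pair (p0, q1), following both machines on each input symbol, reaches 5 state pairs: (p0, q1), (p4, q0), (p1, q2), (p3, q3), (p2, q4).
M1 accepts in {p0, p1, p4} and M2 accepts in {q0, q1, q2}. In every reachable pair the two components are either both accepting — (p0, q1), (p4, q0), (p1, q2) — or both non-accepting, so no string is accepted by exactly one of the machines: L(M1) \ L(M2) and L(M2) \ L(M1) are both empty.
Hence every string is accepted by M1 iff it is accepted by M2, and the two languages coincide.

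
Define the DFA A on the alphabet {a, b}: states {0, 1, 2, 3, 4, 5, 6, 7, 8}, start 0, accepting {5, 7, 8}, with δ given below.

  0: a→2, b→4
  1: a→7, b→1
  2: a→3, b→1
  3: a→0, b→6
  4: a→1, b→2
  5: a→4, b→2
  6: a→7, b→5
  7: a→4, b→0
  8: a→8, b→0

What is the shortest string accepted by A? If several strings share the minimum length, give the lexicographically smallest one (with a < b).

A breadth-first search from 0 reaches an accepting state first via the path 0 → 2 → 1 → 7 on input aba.
No string of length < 3 is accepted (BFS exhausts all shorter strings without reaching an accepting state), and aba is the lexicographically least accepting string of length 3.

aba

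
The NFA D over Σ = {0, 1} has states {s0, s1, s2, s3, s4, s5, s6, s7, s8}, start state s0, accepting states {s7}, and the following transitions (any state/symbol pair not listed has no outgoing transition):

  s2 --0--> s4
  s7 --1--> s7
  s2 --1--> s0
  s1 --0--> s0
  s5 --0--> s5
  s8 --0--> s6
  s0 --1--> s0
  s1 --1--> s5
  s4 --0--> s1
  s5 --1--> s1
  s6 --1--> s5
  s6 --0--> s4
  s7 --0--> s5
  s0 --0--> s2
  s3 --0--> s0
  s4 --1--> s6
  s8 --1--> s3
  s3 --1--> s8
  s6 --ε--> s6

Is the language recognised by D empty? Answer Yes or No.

The states reachable from the start state are {s0, s1, s2, s4, s5, s6}.
None of the accepting states {s7} is reachable, so no string is accepted and L(D) = ∅.

Yes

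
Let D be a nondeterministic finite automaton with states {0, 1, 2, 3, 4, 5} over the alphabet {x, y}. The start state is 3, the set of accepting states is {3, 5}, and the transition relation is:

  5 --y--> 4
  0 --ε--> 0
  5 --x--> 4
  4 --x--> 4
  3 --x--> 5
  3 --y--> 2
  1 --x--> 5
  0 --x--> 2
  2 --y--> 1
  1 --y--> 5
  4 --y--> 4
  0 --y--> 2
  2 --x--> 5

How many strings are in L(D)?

The useful subgraph on states {1, 2, 3, 5} is acyclic, so L(D) is finite; the longest accepting path visits 4 useful states, giving maximum string length 3.
Counting accepting paths from 3 by length: 1 of length 0, 1 of length 1, 1 of length 2, 2 of length 3. Total 5.

5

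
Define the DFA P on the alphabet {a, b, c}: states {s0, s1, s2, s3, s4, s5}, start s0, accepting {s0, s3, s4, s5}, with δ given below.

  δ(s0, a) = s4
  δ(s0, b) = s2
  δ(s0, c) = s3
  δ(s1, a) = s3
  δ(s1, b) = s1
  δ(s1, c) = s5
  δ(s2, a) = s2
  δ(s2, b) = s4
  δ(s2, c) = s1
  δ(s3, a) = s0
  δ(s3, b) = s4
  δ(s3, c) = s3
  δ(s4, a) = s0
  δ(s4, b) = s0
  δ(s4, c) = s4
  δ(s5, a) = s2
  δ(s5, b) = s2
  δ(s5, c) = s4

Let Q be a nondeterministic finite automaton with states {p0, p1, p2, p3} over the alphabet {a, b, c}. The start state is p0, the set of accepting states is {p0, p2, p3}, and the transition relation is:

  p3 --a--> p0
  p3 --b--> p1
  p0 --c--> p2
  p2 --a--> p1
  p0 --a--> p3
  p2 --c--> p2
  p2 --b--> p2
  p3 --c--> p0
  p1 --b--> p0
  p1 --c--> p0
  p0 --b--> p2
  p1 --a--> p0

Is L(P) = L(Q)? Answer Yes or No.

No

The string ab is accepted by P but rejected by Q.
So L(P) ≠ L(Q).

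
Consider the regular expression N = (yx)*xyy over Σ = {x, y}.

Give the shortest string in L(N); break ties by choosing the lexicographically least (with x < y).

xyy

By inspection of the expression, no string of length less than 3 matches, and xyy is the lexicographically first match of length 3.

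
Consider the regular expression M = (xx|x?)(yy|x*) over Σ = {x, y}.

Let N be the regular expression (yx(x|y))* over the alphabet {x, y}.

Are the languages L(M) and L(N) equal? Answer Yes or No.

The string x is accepted by M but rejected by N.
So L(M) ≠ L(N).

No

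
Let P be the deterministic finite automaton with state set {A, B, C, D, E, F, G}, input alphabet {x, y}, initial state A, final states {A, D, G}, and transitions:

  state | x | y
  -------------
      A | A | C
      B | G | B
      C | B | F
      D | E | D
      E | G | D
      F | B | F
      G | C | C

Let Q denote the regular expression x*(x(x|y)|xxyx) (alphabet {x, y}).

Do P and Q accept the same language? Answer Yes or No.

No

The empty string ε is accepted by P but rejected by Q.
So L(P) ≠ L(Q).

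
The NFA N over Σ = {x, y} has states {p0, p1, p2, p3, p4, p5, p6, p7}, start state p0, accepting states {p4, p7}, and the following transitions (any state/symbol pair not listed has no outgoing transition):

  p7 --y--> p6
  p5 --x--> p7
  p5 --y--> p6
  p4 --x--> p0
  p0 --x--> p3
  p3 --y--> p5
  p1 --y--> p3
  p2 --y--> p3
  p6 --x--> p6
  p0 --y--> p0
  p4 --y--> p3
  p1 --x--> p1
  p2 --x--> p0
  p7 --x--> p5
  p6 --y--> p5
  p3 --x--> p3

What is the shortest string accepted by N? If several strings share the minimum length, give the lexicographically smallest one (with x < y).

A breadth-first search from p0 reaches an accepting state first via the path p0 → p3 → p5 → p7 on input xyx.
No string of length < 3 is accepted (BFS exhausts all shorter strings without reaching an accepting state), and xyx is the lexicographically least accepting string of length 3.

xyx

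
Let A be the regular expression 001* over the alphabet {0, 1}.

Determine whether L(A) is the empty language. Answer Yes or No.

The string 00 matches the expression, so it belongs to L(A).
Since L(A) contains at least one string, it is not empty.

No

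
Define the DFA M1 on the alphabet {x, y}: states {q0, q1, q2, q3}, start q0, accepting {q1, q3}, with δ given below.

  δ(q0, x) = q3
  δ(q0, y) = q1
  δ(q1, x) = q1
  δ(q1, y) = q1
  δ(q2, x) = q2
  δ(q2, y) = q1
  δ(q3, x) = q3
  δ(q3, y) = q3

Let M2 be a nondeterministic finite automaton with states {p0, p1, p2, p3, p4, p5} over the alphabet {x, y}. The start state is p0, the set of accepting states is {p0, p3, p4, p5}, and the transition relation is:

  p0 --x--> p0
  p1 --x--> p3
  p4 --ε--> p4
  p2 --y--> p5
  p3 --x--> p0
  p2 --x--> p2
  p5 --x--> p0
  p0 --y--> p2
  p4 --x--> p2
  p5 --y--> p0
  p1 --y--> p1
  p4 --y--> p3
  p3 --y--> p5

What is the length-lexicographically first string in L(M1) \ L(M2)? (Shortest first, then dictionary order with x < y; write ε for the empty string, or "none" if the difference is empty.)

y

The string y is accepted by M1 but not by M2.
No shorter string lies in the difference, and y is the lexicographically first length-1 string in L(M1) \ L(M2).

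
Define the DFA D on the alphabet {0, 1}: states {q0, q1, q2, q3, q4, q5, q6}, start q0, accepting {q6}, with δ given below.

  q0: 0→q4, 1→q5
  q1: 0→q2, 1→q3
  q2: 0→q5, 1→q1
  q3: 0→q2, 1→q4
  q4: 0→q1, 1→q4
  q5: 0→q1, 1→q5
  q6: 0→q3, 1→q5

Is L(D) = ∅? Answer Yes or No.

Yes

The states reachable from the start state are {q0, q1, q2, q3, q4, q5}.
None of the accepting states {q6} is reachable, so no string is accepted and L(D) = ∅.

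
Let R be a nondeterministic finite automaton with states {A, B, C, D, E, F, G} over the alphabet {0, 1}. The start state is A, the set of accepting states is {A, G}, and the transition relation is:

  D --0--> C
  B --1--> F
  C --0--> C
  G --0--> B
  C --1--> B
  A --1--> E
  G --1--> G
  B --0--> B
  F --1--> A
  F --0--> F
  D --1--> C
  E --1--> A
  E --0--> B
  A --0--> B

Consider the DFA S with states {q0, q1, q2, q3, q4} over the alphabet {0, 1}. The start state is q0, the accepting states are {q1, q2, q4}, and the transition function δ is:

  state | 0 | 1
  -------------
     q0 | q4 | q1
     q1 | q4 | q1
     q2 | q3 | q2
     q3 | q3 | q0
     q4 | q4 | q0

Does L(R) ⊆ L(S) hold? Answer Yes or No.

The empty string ε is in L(R) but not in L(S).
So L(R) ⊄ L(S).

No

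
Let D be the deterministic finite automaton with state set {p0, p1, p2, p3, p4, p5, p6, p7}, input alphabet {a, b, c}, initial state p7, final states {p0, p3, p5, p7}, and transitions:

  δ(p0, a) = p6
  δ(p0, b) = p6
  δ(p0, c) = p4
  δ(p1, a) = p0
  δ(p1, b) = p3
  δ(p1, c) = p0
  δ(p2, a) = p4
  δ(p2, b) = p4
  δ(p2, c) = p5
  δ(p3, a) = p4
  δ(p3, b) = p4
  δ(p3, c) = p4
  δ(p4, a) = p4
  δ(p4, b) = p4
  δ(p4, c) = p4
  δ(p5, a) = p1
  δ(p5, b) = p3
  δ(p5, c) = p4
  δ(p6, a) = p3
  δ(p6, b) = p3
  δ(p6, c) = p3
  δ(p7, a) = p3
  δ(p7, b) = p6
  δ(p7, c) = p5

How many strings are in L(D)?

The useful subgraph on states {p0, p1, p3, p5, p6, p7} is acyclic, so L(D) is finite; the longest accepting path visits 6 useful states, giving maximum string length 5.
Counting accepting paths from p7 by length: 1 of length 0, 2 of length 1, 4 of length 2, 3 of length 3, 12 of length 5. Total 22.

22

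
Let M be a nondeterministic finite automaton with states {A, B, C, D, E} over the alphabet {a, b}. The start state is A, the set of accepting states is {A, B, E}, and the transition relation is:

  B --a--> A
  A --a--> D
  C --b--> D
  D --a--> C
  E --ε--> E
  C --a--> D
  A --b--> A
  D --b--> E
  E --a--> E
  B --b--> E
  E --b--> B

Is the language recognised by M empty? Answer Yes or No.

No

The empty string ε is accepted: the run A ends in the accepting state A.
Since at least one string is accepted, L(M) is not empty.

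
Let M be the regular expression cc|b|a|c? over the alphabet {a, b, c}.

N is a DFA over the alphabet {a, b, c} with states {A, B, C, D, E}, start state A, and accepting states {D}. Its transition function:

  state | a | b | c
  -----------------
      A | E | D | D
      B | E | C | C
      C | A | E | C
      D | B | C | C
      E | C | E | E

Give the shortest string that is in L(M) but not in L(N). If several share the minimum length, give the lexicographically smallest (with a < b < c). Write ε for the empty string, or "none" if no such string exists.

The empty string ε is accepted by M but not by N.
Since ε is the unique shortest string, it is the required witness.

ε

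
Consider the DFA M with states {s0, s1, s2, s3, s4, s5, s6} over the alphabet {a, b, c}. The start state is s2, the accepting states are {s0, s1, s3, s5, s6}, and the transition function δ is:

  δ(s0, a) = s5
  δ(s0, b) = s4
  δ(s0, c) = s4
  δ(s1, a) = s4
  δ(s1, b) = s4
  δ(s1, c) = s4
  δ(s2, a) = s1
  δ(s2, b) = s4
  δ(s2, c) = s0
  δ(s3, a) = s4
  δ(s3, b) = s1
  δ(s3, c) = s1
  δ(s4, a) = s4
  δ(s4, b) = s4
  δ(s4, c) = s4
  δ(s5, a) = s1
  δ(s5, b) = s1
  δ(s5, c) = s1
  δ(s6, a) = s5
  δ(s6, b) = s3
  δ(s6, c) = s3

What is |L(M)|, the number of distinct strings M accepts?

The useful subgraph on states {s0, s1, s2, s5} is acyclic, so L(M) is finite; the longest accepting path visits 4 useful states, giving maximum string length 3.
Counting accepting paths from s2 by length: 2 of length 1, 1 of length 2, 3 of length 3. Total 6.

6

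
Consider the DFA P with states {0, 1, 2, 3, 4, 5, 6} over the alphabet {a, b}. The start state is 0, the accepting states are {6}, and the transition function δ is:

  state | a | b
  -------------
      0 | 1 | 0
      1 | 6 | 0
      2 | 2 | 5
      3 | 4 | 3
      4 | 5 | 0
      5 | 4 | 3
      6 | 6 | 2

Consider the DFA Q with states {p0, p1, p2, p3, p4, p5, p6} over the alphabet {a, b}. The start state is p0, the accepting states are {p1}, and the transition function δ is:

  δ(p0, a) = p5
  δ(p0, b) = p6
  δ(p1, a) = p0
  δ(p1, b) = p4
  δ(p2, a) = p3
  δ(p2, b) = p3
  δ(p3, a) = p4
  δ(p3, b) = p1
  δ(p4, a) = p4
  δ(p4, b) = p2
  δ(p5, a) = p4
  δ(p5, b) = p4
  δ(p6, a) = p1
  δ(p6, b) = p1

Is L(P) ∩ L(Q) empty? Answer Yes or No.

Exploring the product automaton P × Q from the start pair (0, p0), following both machines on each input symbol, reaches 38 state pairs: (0, p0), (1, p5), (0, p6), (6, p4), (0, p4), (1, p1), (0, p1), (2, p2), (1, p4), (0, p2), (6, p0), (1, p0), (2, p3), (5, p3), (1, p3), (0, p3), (6, p5), (2, p6), (2, p4), (5, p1), (4, p4), (3, p1), (2, p1), (5, p2), (4, p0), (3, p4), (5, p4), (2, p0), (4, p3), (3, p3), (5, p5), (3, p2), (2, p5), (5, p6), (4, p1), (5, p0), (4, p5), (3, p6).
P accepts in {6} and Q accepts in {p1}; no reachable pair has both components accepting, so no string drives both machines to acceptance simultaneously and L(P) ∩ L(Q) = ∅.
So no string is accepted by both, and the intersection is empty.

Yes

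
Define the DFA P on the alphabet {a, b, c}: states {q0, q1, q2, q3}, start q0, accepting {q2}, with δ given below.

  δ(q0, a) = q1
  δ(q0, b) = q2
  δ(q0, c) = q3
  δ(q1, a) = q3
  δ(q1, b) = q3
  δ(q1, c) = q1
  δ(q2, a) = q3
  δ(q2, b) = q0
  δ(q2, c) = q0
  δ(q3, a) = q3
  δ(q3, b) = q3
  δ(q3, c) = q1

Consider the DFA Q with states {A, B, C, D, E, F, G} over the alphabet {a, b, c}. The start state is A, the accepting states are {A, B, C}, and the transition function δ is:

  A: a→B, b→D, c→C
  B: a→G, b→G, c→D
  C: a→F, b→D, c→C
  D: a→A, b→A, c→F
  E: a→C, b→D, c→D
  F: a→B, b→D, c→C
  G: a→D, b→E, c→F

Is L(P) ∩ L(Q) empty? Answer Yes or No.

Exploring the product automaton P × Q from the start pair (q0, A), following both machines on each input symbol, reaches 14 state pairs: (q0, A), (q1, B), (q2, D), (q3, C), (q3, G), (q1, D), (q3, A), (q0, F), (q3, F), (q3, D), (q1, C), (q3, E), (q1, F), (q3, B).
P accepts in {q2} and Q accepts in {A, B, C}; no reachable pair has both components accepting, so no string drives both machines to acceptance simultaneously and L(P) ∩ L(Q) = ∅.
So no string is accepted by both, and the intersection is empty.

Yes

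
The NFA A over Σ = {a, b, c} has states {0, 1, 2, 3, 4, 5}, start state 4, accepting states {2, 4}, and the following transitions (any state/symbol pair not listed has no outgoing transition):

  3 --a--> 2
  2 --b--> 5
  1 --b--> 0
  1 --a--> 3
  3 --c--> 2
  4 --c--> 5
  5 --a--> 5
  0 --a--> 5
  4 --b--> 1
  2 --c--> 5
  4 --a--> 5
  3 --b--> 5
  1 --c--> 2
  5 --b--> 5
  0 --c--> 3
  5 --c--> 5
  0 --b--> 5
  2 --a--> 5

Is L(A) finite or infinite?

The useful states (reachable from 4 and able to reach an accepting state) are {0, 1, 2, 3, 4}.
Restricted to these states the transition graph has no cycle, so every accepting path has bounded length and L is finite.

finite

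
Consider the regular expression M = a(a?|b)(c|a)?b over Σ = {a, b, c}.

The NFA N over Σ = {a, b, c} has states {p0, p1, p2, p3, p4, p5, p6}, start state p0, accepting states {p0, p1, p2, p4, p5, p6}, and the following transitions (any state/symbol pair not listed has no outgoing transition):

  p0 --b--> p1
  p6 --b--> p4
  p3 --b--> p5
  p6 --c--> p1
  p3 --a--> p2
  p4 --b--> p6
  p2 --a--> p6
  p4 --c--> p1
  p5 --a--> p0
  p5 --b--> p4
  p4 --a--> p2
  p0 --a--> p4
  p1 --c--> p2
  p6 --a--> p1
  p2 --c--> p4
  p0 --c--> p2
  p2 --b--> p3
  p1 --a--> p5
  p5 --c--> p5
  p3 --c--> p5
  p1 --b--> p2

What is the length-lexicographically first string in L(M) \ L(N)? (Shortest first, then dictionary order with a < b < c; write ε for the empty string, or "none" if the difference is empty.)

The string aab is accepted by M but not by N.
No shorter string lies in the difference, and aab is the lexicographically first length-3 string in L(M) \ L(N).

aab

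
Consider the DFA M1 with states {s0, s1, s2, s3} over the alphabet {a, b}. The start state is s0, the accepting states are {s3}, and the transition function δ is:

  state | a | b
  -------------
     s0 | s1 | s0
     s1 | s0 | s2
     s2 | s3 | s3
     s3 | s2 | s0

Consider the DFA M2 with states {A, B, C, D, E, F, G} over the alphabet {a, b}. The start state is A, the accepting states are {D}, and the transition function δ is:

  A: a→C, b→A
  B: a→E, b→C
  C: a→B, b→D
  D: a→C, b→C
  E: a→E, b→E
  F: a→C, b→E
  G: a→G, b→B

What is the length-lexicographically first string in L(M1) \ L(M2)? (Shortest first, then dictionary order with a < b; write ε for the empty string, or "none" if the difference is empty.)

The string aba is accepted by M1 but not by M2.
No shorter string lies in the difference, and aba is the lexicographically first length-3 string in L(M1) \ L(M2).

aba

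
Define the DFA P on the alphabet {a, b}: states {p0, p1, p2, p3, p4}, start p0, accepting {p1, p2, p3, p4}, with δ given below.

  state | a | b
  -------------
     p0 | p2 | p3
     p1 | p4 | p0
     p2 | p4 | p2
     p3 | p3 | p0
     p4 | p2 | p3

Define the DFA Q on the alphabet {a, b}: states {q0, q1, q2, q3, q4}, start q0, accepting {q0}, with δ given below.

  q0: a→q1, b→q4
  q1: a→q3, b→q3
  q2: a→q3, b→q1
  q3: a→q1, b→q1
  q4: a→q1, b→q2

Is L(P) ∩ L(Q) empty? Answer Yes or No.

Yes

Exploring the product automaton P × Q from the start pair (p0, q0), following both machines on each input symbol, reaches 11 state pairs: (p0, q0), (p2, q1), (p3, q4), (p4, q3), (p2, q3), (p3, q1), (p0, q2), (p4, q1), (p3, q3), (p0, q3), (p0, q1).
P accepts in {p1, p2, p3, p4} and Q accepts in {q0}; no reachable pair has both components accepting, so no string drives both machines to acceptance simultaneously and L(P) ∩ L(Q) = ∅.
So no string is accepted by both, and the intersection is empty.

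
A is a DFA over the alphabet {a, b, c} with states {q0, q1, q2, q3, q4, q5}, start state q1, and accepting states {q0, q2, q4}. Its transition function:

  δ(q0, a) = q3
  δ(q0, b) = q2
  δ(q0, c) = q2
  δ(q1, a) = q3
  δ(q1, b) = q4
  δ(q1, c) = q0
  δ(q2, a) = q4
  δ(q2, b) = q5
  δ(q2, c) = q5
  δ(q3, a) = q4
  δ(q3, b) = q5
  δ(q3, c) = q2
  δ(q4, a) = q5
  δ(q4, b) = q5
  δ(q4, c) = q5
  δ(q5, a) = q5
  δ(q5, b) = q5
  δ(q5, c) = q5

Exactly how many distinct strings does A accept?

12

The useful subgraph on states {q0, q1, q2, q3, q4} is acyclic, so L(A) is finite; the longest accepting path visits 5 useful states, giving maximum string length 4.
Counting accepting paths from q1 by length: 2 of length 1, 4 of length 2, 5 of length 3, 1 of length 4. Total 12.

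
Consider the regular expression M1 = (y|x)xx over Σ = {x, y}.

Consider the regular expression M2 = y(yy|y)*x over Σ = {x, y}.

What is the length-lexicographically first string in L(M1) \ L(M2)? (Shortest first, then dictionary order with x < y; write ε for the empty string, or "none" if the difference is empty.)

xxx

The string xxx is accepted by M1 but not by M2.
No shorter string lies in the difference, and xxx is the lexicographically first length-3 string in L(M1) \ L(M2).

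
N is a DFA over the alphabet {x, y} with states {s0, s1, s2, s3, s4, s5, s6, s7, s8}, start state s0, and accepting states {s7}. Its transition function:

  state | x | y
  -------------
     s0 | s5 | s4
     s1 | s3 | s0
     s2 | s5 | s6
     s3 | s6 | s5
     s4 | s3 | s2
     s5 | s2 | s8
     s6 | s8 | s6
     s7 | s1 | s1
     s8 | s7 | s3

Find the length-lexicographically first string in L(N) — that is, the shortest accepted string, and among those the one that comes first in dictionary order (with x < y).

xyx

A breadth-first search from s0 reaches an accepting state first via the path s0 → s5 → s8 → s7 on input xyx.
No string of length < 3 is accepted (BFS exhausts all shorter strings without reaching an accepting state), and xyx is the lexicographically least accepting string of length 3.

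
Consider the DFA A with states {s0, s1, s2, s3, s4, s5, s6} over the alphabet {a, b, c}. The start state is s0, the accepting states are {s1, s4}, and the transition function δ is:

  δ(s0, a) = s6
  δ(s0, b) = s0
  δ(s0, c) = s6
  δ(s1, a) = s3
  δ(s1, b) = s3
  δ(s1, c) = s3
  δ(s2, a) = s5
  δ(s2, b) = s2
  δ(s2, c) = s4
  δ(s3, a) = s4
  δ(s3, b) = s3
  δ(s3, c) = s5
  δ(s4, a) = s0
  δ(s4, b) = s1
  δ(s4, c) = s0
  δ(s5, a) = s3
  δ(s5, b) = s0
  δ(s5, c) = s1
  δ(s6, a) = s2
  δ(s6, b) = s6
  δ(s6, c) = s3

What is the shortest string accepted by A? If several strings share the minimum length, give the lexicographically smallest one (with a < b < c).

aac

A breadth-first search from s0 reaches an accepting state first via the path s0 → s6 → s2 → s4 on input aac.
No string of length < 3 is accepted (BFS exhausts all shorter strings without reaching an accepting state), and aac is the lexicographically least accepting string of length 3.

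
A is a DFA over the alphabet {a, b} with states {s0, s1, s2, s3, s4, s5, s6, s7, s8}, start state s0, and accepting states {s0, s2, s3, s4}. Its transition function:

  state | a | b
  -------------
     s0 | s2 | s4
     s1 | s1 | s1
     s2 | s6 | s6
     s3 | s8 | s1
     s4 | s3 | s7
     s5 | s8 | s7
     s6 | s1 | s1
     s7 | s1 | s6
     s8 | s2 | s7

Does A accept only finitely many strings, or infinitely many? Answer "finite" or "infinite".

The useful states (reachable from s0 and able to reach an accepting state) are {s0, s2, s3, s4, s8}.
Restricted to these states the transition graph has no cycle, so every accepting path has bounded length and L is finite.

finite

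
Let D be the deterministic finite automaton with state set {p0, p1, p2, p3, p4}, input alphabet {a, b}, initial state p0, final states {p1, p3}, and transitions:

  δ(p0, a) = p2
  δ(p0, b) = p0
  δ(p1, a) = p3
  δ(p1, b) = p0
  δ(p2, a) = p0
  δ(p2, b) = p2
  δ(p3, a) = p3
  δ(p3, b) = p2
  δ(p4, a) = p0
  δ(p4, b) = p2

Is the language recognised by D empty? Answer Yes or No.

The states reachable from the start state are {p0, p2}.
None of the accepting states {p1, p3} is reachable, so no string is accepted and L(D) = ∅.

Yes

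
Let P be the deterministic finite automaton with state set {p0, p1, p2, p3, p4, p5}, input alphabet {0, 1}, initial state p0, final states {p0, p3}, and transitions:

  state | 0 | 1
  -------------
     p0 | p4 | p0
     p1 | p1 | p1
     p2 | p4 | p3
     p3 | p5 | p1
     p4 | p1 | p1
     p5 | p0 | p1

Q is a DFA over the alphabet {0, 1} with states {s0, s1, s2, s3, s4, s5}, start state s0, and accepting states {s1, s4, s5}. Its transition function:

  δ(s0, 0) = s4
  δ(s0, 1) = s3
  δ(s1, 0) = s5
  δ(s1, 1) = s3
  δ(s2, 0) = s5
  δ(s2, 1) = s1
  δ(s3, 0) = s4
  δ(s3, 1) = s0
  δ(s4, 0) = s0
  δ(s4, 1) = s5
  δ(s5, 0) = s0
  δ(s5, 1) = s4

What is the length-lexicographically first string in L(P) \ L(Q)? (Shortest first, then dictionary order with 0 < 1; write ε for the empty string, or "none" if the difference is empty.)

ε

The empty string ε is accepted by P but not by Q.
Since ε is the unique shortest string, it is the required witness.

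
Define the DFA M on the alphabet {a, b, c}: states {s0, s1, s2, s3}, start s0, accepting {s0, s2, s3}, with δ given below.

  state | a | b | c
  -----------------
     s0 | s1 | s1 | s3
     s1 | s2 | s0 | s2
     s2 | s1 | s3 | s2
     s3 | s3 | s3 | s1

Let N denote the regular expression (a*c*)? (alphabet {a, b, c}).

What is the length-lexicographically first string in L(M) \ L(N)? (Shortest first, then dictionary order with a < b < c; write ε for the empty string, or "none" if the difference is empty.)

The string ab is accepted by M but not by N.
No shorter string lies in the difference, and ab is the lexicographically first length-2 string in L(M) \ L(N).

ab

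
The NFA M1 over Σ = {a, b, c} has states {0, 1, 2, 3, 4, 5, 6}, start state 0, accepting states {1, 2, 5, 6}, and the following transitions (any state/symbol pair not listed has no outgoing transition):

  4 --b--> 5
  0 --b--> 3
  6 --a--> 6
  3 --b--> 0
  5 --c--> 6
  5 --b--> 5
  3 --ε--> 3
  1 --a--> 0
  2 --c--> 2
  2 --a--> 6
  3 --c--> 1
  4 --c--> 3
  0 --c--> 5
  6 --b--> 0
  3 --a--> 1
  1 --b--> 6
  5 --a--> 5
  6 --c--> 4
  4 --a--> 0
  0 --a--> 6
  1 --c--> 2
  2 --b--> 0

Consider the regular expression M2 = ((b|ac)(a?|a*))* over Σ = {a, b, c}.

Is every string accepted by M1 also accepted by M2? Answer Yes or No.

No

The string a is in L(M1) but not in L(M2).
So L(M1) ⊄ L(M2).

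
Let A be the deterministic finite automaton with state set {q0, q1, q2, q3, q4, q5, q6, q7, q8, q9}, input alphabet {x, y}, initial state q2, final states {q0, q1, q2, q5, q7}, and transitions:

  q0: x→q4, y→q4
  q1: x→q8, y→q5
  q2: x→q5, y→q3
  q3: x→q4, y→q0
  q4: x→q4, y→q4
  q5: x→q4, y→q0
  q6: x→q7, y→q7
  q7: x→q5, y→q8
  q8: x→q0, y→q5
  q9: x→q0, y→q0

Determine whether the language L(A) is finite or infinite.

finite

The useful states (reachable from q2 and able to reach an accepting state) are {q0, q2, q3, q5}.
Restricted to these states the transition graph has no cycle, so every accepting path has bounded length and L is finite.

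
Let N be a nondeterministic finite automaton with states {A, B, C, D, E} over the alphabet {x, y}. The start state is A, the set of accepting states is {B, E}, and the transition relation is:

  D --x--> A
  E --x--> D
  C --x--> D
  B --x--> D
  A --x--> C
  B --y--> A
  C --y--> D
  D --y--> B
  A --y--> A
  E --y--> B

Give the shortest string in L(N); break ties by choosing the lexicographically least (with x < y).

A breadth-first search from A reaches an accepting state first via the path A → C → D → B on input xxy.
No string of length < 3 is accepted (BFS exhausts all shorter strings without reaching an accepting state), and xxy is the lexicographically least accepting string of length 3.

xxy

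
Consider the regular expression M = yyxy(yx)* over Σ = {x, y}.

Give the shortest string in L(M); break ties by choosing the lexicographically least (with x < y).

By inspection of the expression, no string of length less than 4 matches, and yyxy is the lexicographically first match of length 4.

yyxy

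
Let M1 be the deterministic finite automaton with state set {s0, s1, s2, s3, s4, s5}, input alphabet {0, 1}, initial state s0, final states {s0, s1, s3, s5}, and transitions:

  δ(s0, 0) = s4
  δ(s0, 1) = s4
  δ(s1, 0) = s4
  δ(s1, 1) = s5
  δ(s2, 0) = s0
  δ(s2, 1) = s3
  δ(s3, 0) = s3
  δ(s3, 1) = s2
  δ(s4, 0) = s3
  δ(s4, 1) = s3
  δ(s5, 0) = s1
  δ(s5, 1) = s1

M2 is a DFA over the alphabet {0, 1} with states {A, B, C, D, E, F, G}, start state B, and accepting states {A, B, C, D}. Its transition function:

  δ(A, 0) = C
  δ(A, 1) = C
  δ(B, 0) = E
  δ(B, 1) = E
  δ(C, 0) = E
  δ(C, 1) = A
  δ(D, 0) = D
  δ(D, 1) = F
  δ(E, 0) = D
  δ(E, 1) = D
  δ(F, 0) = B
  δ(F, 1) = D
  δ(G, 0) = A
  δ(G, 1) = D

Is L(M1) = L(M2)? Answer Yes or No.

Exploring the product automaton M1 × M2 from the start pair (s0, B), following both machines on each input symbol, reaches 4 state pairs: (s0, B), (s4, E), (s3, D), (s2, F).
M1 accepts in {s0, s1, s3, s5} and M2 accepts in {A, B, C, D}. In every reachable pair the two components are either both accepting — (s0, B), (s3, D) — or both non-accepting, so no string is accepted by exactly one of the machines: L(M1) \ L(M2) and L(M2) \ L(M1) are both empty.
Hence every string is accepted by M1 iff it is accepted by M2, and the two languages coincide.

Yes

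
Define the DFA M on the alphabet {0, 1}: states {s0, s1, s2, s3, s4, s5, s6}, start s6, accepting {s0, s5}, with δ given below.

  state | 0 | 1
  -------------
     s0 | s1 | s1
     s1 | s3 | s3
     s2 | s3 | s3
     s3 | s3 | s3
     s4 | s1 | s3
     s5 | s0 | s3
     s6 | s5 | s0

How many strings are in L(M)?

The useful subgraph on states {s0, s5, s6} is acyclic, so L(M) is finite; the longest accepting path visits 3 useful states, giving maximum string length 2.
Counting accepting paths from s6 by length: 2 of length 1, 1 of length 2. Total 3.

3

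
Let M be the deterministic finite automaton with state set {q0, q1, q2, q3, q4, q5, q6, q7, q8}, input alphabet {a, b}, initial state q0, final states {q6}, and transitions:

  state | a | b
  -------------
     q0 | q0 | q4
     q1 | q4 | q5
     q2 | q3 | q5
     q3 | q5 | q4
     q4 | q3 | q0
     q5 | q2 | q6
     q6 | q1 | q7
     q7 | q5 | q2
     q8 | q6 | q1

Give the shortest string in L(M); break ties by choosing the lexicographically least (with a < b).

baab

A breadth-first search from q0 reaches an accepting state first via the path q0 → q4 → q3 → q5 → q6 on input baab.
No string of length < 4 is accepted (BFS exhausts all shorter strings without reaching an accepting state), and baab is the lexicographically least accepting string of length 4.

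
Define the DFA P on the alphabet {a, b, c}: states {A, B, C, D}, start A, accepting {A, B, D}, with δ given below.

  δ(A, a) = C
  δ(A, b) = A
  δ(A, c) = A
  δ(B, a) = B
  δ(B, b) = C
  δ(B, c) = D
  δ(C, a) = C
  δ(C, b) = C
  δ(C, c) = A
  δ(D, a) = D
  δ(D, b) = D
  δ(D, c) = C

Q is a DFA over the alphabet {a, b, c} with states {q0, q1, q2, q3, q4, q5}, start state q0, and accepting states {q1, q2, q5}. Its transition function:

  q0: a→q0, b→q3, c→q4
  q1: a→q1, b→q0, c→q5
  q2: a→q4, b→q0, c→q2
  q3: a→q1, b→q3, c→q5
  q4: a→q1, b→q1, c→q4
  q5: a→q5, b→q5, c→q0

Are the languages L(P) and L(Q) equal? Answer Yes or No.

No

The empty string ε is accepted by P but rejected by Q.
So L(P) ≠ L(Q).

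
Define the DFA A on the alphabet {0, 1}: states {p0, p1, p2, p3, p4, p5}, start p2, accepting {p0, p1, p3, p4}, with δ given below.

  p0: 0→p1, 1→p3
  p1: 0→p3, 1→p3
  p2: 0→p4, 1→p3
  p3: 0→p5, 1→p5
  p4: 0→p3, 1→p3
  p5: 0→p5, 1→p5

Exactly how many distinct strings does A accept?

4

The useful subgraph on states {p2, p3, p4} is acyclic, so L(A) is finite; the longest accepting path visits 3 useful states, giving maximum string length 2.
Counting accepting paths from p2 by length: 2 of length 1, 2 of length 2. Total 4.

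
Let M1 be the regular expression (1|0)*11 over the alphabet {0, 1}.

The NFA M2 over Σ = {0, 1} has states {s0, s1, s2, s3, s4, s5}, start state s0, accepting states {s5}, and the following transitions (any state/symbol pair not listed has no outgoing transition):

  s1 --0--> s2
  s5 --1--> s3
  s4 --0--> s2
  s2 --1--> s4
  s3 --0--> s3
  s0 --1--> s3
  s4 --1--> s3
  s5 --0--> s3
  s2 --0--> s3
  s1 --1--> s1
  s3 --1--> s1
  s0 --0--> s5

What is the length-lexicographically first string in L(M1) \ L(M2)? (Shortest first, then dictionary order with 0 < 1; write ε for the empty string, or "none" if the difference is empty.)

The string 11 is accepted by M1 but not by M2.
No shorter string lies in the difference, and 11 is the lexicographically first length-2 string in L(M1) \ L(M2).

11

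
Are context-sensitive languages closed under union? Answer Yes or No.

A linear-bounded automaton can nondeterministically choose to simulate the LBA for L₁ or the LBA for L₂; equivalently, with disjoint nonterminals, S → S₁ | S₂ added to two noncontracting grammars is still noncontracting.
So the context-sensitive languages are closed under union.

Yes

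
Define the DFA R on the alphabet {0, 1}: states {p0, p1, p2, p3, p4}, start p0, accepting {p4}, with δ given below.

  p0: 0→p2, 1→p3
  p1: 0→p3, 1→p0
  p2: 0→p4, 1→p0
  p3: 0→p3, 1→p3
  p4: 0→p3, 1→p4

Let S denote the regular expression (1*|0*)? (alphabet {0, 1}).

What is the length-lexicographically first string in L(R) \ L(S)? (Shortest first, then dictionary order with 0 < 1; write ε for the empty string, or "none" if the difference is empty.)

001

The string 001 is accepted by R but not by S.
No shorter string lies in the difference, and 001 is the lexicographically first length-3 string in L(R) \ L(S).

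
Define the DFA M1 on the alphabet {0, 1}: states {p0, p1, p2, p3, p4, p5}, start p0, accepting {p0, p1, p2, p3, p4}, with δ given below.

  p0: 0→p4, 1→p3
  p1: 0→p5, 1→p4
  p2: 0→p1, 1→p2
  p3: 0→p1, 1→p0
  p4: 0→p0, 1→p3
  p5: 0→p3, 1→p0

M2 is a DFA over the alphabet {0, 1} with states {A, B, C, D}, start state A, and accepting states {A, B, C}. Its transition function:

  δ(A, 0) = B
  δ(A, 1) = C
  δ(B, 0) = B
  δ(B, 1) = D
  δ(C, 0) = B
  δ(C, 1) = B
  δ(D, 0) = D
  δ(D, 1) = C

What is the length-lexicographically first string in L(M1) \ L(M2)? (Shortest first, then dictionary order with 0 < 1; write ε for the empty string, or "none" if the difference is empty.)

01

The string 01 is accepted by M1 but not by M2.
No shorter string lies in the difference, and 01 is the lexicographically first length-2 string in L(M1) \ L(M2).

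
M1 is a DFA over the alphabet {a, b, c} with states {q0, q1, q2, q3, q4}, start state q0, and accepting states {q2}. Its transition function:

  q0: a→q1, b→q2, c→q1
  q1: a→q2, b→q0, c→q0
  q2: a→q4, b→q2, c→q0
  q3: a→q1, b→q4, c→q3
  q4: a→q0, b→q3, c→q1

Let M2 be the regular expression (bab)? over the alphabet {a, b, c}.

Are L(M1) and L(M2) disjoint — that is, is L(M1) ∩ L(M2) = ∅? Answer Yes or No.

Yes

Converting the expression M2 to a DFA (subset construction, then merging equivalent states) gives the minimal DFA with states {r0, r1, r2, r3, r4}, start state r0, accepting states {r0, r4} and transitions r0: a→r1, b→r2, c→r1; r1: a→r1, b→r1, c→r1; r2: a→r3, b→r1, c→r1; r3: a→r1, b→r4, c→r1; r4: a→r1, b→r1, c→r1.
Exploring the product automaton M1 × M2 from the start pair (q0, r0), following both machines on each input symbol, reaches 9 state pairs: (q0, r0), (q1, r1), (q2, r2), (q2, r1), (q0, r1), (q4, r3), (q4, r1), (q3, r4), (q3, r1).
M1 accepts in {q2} and M2 accepts in {r0, r4}; no reachable pair has both components accepting, so no string drives both machines to acceptance simultaneously and L(M1) ∩ L(M2) = ∅.
So no string is accepted by both, and the intersection is empty.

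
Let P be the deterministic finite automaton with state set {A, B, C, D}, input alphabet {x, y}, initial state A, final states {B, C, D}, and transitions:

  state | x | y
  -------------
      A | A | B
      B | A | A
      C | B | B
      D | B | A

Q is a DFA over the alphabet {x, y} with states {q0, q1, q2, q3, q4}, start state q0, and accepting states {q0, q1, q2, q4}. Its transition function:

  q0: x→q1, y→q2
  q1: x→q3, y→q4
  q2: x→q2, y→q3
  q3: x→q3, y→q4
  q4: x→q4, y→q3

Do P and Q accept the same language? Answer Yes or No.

The string yxy is accepted by P but rejected by Q.
So L(P) ≠ L(Q).

No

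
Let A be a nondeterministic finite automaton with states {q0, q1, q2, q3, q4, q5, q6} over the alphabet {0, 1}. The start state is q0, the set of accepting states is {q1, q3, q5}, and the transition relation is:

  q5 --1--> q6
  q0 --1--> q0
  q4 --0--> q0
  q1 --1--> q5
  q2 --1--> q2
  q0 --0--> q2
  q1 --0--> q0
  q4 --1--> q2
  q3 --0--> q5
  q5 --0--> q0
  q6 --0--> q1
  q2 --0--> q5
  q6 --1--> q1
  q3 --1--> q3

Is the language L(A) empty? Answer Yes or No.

No

The string 00 is accepted: the run q0 → q2 → q5 ends in the accepting state q5.
Since at least one string is accepted, L(A) is not empty.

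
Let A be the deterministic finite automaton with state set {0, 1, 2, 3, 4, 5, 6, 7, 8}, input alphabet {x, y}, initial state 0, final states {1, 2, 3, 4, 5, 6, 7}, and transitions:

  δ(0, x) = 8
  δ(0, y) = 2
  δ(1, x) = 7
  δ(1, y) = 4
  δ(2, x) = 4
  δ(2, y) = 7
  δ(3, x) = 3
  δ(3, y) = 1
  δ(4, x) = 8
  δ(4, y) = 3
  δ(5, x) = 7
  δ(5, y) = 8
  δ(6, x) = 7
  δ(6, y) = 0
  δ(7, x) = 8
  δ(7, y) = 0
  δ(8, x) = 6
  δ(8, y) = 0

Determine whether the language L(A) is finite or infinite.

infinite

State 0 is reachable from the start and can reach an accepting state, and it lies on the cycle 0 → 8 → 0.
Traversing that cycle any number of times yields accepted strings of unbounded length, so the language is infinite.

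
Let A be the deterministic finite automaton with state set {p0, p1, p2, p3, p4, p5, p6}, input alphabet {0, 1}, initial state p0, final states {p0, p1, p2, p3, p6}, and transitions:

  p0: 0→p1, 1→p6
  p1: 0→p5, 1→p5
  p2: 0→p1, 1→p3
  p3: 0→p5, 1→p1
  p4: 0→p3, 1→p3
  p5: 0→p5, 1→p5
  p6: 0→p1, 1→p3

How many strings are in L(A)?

The useful subgraph on states {p0, p1, p3, p6} is acyclic, so L(A) is finite; the longest accepting path visits 4 useful states, giving maximum string length 3.
Counting accepting paths from p0 by length: 1 of length 0, 2 of length 1, 2 of length 2, 1 of length 3. Total 6.

6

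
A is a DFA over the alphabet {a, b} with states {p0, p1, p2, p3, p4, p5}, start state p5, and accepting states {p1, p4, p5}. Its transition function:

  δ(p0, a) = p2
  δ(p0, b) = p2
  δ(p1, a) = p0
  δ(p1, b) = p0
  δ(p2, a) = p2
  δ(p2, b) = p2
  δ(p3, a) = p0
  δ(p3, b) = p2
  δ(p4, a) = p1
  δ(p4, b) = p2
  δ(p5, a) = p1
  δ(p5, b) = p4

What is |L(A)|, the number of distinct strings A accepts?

The useful subgraph on states {p1, p4, p5} is acyclic, so L(A) is finite; the longest accepting path visits 3 useful states, giving maximum string length 2.
Counting accepting paths from p5 by length: 1 of length 0, 2 of length 1, 1 of length 2. Total 4.

4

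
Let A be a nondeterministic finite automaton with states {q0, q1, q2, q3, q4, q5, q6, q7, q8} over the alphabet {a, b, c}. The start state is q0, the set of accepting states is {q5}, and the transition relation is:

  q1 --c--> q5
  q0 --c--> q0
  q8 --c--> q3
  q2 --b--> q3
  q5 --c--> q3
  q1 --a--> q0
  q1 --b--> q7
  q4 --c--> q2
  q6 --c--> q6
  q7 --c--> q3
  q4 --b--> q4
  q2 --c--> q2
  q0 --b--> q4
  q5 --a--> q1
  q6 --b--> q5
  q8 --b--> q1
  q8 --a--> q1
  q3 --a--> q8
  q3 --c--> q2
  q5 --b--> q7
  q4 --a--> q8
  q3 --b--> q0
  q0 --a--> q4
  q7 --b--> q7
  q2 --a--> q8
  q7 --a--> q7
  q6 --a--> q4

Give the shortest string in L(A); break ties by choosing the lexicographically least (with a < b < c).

aaac

A breadth-first search from q0 reaches an accepting state first via the path q0 → q4 → q8 → q1 → q5 on input aaac.
No string of length < 4 is accepted (BFS exhausts all shorter strings without reaching an accepting state), and aaac is the lexicographically least accepting string of length 4.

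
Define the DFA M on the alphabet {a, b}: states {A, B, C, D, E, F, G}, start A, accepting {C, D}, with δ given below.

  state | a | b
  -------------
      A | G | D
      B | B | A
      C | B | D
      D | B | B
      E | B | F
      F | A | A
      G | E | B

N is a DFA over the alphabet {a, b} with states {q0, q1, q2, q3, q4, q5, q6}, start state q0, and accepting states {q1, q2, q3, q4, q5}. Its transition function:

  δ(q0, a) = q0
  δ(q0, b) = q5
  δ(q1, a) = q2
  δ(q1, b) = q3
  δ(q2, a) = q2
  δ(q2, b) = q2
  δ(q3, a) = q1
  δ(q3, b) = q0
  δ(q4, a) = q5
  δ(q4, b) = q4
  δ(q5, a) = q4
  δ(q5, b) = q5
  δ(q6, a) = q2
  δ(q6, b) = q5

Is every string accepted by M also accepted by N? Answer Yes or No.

Exploring the product automaton M × N from the start pair (A, q0), following both machines on each input symbol, reaches 16 state pairs: (A, q0), (G, q0), (D, q5), (E, q0), (B, q5), (B, q4), (B, q0), (F, q5), (A, q5), (A, q4), (G, q4), (G, q5), (D, q4), (E, q5), (E, q4), (F, q4).
M accepts in {C, D} and N accepts in {q1, q2, q3, q4, q5}. The reachable pairs whose M-component is accepting are (D, q5), (D, q4); in each of them the N-component is accepting too, so the product for L(M) \ L(N) (M-component accepting, N-component rejecting) has no reachable accepting pair and the difference is empty.
Hence every string in L(M) is also in L(N).

Yes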